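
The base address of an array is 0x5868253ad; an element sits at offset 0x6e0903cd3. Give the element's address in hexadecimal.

0xc67129080

Add column by column in base 16, right to left:
  d+3 = 0 carry 1
  a+d+1 = 8 carry 1
  3+c+1 = 0 carry 1
  5+3+1 = 9
  2+0 = 2
  8+9 = 1 carry 1
  6+0+1 = 7
  8+e = 6 carry 1
  5+6+1 = c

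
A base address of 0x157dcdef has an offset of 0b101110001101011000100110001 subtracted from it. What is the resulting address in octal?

0x157dcdef = 0o2537346757 in octal.
0b101110001101011000100110001 = 0o561530461 in octal.
Subtract column by column in base 8:
  7-1 → 6
  5-6 → 7 (borrow)
  7-4-1 → 2
  6-0 → 6
  4-3 → 1
  3-5 → 6 (borrow)
  7-1-1 → 5
  3-6 → 5 (borrow)
  5-5-1 → 7 (borrow)
  2-0-1 → 1

0o1755616276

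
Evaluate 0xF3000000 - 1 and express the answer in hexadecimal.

The trailing 6 digits are 0, so subtracting 1 borrows through: they become F and the next digit up decrements.

0xF2FFFFFF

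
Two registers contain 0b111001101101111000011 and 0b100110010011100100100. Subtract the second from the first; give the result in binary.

Subtract column by column in base 2:
  1-0 → 1
  1-0 → 1
  0-1 → 1 (borrow)
  0-0-1 → 1 (borrow)
  0-0-1 → 1 (borrow)
  0-1-1 → 0 (borrow)
  1-0-1 → 0
  1-0 → 1
  1-1 → 0
  1-1 → 0
  0-1 → 1 (borrow)
  1-0-1 → 0
  1-0 → 1
  0-1 → 1 (borrow)
  1-0-1 → 0
  1-0 → 1
  0-1 → 1 (borrow)
  0-1-1 → 0 (borrow)
  1-0-1 → 0
  1-0 → 1
  1-1 → 0

0b10011011010010011111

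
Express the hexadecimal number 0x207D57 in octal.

0o10076527

Expand each hex digit to 4 bits: 2=0010 0=0000 7=0111 D=1101 5=0101 7=0111.
Group the bits in threes: 001 000 000 111 110 101 010 111 → 10076527.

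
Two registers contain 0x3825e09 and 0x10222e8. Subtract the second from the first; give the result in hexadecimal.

Subtract column by column in base 16:
  9-8 → 1
  0-e → 2 (borrow)
  e-2-1 → b
  5-2 → 3
  2-2 → 0
  8-0 → 8
  3-1 → 2

0x2803b21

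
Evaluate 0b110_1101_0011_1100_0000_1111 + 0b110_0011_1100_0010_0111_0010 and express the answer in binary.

0b110100001111111010000001

Add column by column in base 2, right to left:
  1+0 = 1
  1+1 = 0 carry 1
  1+0+1 = 0 carry 1
  1+0+1 = 0 carry 1
  0+1+1 = 0 carry 1
  0+1+1 = 0 carry 1
  0+1+1 = 0 carry 1
  0+0+1 = 1
  0+0 = 0
  0+1 = 1
  1+0 = 1
  1+0 = 1
  1+0 = 1
  1+0 = 1
  0+1 = 1
  0+1 = 1
  1+1 = 0 carry 1
  0+1+1 = 0 carry 1
  1+0+1 = 0 carry 1
  1+0+1 = 0 carry 1
  0+0+1 = 1
  1+1 = 0 carry 1
  1+1+1 = 1 carry 1
  final carry 1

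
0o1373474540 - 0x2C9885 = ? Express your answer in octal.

0x2C9885 = 0o13114205 in octal.
Subtract column by column in base 8:
  0-5 → 3 (borrow)
  4-0-1 → 3
  5-2 → 3
  4-4 → 0
  7-1 → 6
  4-1 → 3
  3-3 → 0
  7-1 → 6
  3-0 → 3
  1-0 → 1

0o1360360333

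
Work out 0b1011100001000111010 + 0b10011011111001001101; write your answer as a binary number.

Add column by column in base 2, right to left:
  0+1 = 1
  1+0 = 1
  0+1 = 1
  1+1 = 0 carry 1
  1+0+1 = 0 carry 1
  1+0+1 = 0 carry 1
  0+1+1 = 0 carry 1
  0+0+1 = 1
  0+0 = 0
  1+1 = 0 carry 1
  0+1+1 = 0 carry 1
  0+1+1 = 0 carry 1
  0+1+1 = 0 carry 1
  0+1+1 = 0 carry 1
  1+0+1 = 0 carry 1
  1+1+1 = 1 carry 1
  1+1+1 = 1 carry 1
  0+0+1 = 1
  1+0 = 1
  0+1 = 1

0b11111000000010000111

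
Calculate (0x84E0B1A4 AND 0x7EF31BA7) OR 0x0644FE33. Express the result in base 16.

0x84E0B1A4 AND 0x7EF31BA7 = 0x04E011A4.
Then OR with 0x0644FE33.

0x6E4FFB7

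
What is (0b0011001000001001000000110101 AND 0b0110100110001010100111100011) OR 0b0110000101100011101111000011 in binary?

0b0011001000001001000000110101 AND 0b0110100110001010100111100011 = 0b0010000000001000000000100001.
Then OR with 0b0110000101100011101111000011.

0b110000101101011101111100011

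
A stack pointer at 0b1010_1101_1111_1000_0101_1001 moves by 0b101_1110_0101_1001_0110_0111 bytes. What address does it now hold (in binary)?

0b1000011000101000111000000

Add column by column in base 2, right to left:
  1+1 = 0 carry 1
  0+1+1 = 0 carry 1
  0+1+1 = 0 carry 1
  1+0+1 = 0 carry 1
  1+0+1 = 0 carry 1
  0+1+1 = 0 carry 1
  1+1+1 = 1 carry 1
  0+0+1 = 1
  0+1 = 1
  0+0 = 0
  0+0 = 0
  1+1 = 0 carry 1
  1+1+1 = 1 carry 1
  1+0+1 = 0 carry 1
  1+1+1 = 1 carry 1
  1+0+1 = 0 carry 1
  1+0+1 = 0 carry 1
  0+1+1 = 0 carry 1
  1+1+1 = 1 carry 1
  1+1+1 = 1 carry 1
  0+1+1 = 0 carry 1
  1+0+1 = 0 carry 1
  0+1+1 = 0 carry 1
  1+0+1 = 0 carry 1
  final carry 1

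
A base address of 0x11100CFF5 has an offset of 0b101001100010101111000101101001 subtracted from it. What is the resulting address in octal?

0x11100CFF5 = 0o42100147765 in octal.
0b101001100010101111000101101001 = 0o5142570551 in octal.
Subtract column by column in base 8:
  5-1 → 4
  6-5 → 1
  7-5 → 2
  7-0 → 7
  4-7 → 5 (borrow)
  1-5-1 → 3 (borrow)
  0-2-1 → 5 (borrow)
  0-4-1 → 3 (borrow)
  1-1-1 → 7 (borrow)
  2-5-1 → 4 (borrow)
  4-0-1 → 3

0o34735357214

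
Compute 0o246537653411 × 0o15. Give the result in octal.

Multiply each base-8 digit by 13, carrying:
  1×13 = 13 → write 5 carry 1
  1×13+1 = 14 → write 6 carry 1
  4×13+1 = 53 → write 5 carry 6
  3×13+6 = 45 → write 5 carry 5
  5×13+5 = 70 → write 6 carry 8
  6×13+8 = 86 → write 6 carry 10
  7×13+10 = 101 → write 5 carry 12
  3×13+12 = 51 → write 3 carry 6
  5×13+6 = 71 → write 7 carry 8
  6×13+8 = 86 → write 6 carry 10
  4×13+10 = 62 → write 6 carry 7
  2×13+7 = 33 → write 1 carry 4
  remaining carry: 4

0o4166735665565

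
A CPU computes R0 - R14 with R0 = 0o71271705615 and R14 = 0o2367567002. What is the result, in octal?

0o66702116613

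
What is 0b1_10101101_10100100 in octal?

0o326644

Group the bits in threes: 011 010 110 110 100 100 → 326644.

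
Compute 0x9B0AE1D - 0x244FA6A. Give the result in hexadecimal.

Subtract column by column in base 16:
  D-A → 3
  1-6 → B (borrow)
  E-A-1 → 3
  A-F → B (borrow)
  0-4-1 → B (borrow)
  B-4-1 → 6
  9-2 → 7

0x76BB3B3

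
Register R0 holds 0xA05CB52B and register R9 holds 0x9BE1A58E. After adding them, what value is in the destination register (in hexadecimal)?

0x13C3E5AB9

Add column by column in base 16, right to left:
  B+E = 9 carry 1
  2+8+1 = B
  5+5 = A
  B+A = 5 carry 1
  C+1+1 = E
  5+E = 3 carry 1
  0+B+1 = C
  A+9 = 3 carry 1
  final carry 1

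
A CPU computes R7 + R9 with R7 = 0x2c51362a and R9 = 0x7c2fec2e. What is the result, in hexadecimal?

0xa8812258

Add column by column in base 16, right to left:
  a+e = 8 carry 1
  2+2+1 = 5
  6+c = 2 carry 1
  3+e+1 = 2 carry 1
  1+f+1 = 1 carry 1
  5+2+1 = 8
  c+c = 8 carry 1
  2+7+1 = a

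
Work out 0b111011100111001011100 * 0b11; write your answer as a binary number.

Multiply each base-2 digit by 3, carrying:
  0×3 = 0 → write 0
  0×3 = 0 → write 0
  1×3 = 3 → write 1 carry 1
  1×3+1 = 4 → write 0 carry 2
  1×3+2 = 5 → write 1 carry 2
  0×3+2 = 2 → write 0 carry 1
  1×3+1 = 4 → write 0 carry 2
  0×3+2 = 2 → write 0 carry 1
  0×3+1 = 1 → write 1
  1×3 = 3 → write 1 carry 1
  1×3+1 = 4 → write 0 carry 2
  1×3+2 = 5 → write 1 carry 2
  0×3+2 = 2 → write 0 carry 1
  0×3+1 = 1 → write 1
  1×3 = 3 → write 1 carry 1
  1×3+1 = 4 → write 0 carry 2
  1×3+2 = 5 → write 1 carry 2
  0×3+2 = 2 → write 0 carry 1
  1×3+1 = 4 → write 0 carry 2
  1×3+2 = 5 → write 1 carry 2
  1×3+2 = 5 → write 1 carry 2
  remaining carry: 10

0b10110010110101100010100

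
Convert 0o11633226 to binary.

Each octal digit is 3 bits: 1=001 1=001 6=110 3=011 3=011 2=010 2=010 6=110.

0b1001110011011010010110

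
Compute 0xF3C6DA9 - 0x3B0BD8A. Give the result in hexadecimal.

Subtract column by column in base 16:
  9-A → F (borrow)
  A-8-1 → 1
  D-D → 0
  6-B → B (borrow)
  C-0-1 → B
  3-B → 8 (borrow)
  F-3-1 → B

0xB8BB01F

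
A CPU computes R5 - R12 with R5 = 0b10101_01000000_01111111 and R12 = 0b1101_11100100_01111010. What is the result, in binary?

Subtract column by column in base 2:
  1-0 → 1
  1-1 → 0
  1-0 → 1
  1-1 → 0
  1-1 → 0
  1-1 → 0
  1-1 → 0
  0-0 → 0
  0-0 → 0
  0-0 → 0
  0-1 → 1 (borrow)
  0-0-1 → 1 (borrow)
  0-0-1 → 1 (borrow)
  0-1-1 → 0 (borrow)
  1-1-1 → 1 (borrow)
  0-1-1 → 0 (borrow)
  1-1-1 → 1 (borrow)
  0-0-1 → 1 (borrow)
  1-1-1 → 1 (borrow)
  0-1-1 → 0 (borrow)
  1-0-1 → 0

0b1110101110000000101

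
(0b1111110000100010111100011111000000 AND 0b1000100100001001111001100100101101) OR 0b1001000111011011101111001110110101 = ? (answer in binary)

0b1111110000100010111100011111000000 AND 0b1000100100001001111001100100101101 = 0b1000100000000000111000000100000000.
Then OR with 0b1001000111011011101111001110110101.

0b1001100111011011111111001110110101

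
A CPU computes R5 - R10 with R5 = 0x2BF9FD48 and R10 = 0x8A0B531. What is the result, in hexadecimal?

0x23594817

Subtract column by column in base 16:
  8-1 → 7
  4-3 → 1
  D-5 → 8
  F-B → 4
  9-0 → 9
  F-A → 5
  B-8 → 3
  2-0 → 2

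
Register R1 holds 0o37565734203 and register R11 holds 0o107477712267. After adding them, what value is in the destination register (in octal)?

Add column by column in base 8, right to left:
  3+7 = 2 carry 1
  0+6+1 = 7
  2+2 = 4
  4+2 = 6
  3+1 = 4
  7+7 = 6 carry 1
  5+7+1 = 5 carry 1
  6+7+1 = 6 carry 1
  5+4+1 = 2 carry 1
  7+7+1 = 7 carry 1
  3+0+1 = 4
  0+1 = 1

0o147265646472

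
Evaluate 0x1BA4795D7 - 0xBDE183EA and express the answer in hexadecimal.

0xFC6611ED

Subtract column by column in base 16:
  7-A → D (borrow)
  D-E-1 → E (borrow)
  5-3-1 → 1
  9-8 → 1
  7-1 → 6
  4-E → 6 (borrow)
  A-D-1 → C (borrow)
  B-B-1 → F (borrow)
  1-0-1 → 0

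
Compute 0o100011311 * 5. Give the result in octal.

0o500056755

Multiply each base-8 digit by 5, carrying:
  1×5 = 5 → write 5
  1×5 = 5 → write 5
  3×5 = 15 → write 7 carry 1
  1×5+1 = 6 → write 6
  1×5 = 5 → write 5
  0×5 = 0 → write 0
  0×5 = 0 → write 0
  0×5 = 0 → write 0
  1×5 = 5 → write 5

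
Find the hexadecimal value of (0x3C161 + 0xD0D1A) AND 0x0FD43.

Add column by column in base 16, right to left:
  1+A = B
  6+1 = 7
  1+D = E
  C+0 = C
  3+D = 0 carry 1
  final carry 1
Sum = 0x10CE7B; now AND with 0x0FD43:
  1&0=0, 0&0=0, C&F=C, E&D=C, 7&4=4, B&3=3

0xCC43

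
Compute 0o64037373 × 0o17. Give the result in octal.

0o1414730265

Multiply each base-8 digit by 15, carrying:
  3×15 = 45 → write 5 carry 5
  7×15+5 = 110 → write 6 carry 13
  3×15+13 = 58 → write 2 carry 7
  7×15+7 = 112 → write 0 carry 14
  3×15+14 = 59 → write 3 carry 7
  0×15+7 = 7 → write 7
  4×15 = 60 → write 4 carry 7
  6×15+7 = 97 → write 1 carry 12
  remaining carry: 14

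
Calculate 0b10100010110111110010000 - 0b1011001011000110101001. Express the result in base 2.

0b1001001011110111100111

Subtract column by column in base 2:
  0-1 → 1 (borrow)
  0-0-1 → 1 (borrow)
  0-0-1 → 1 (borrow)
  0-1-1 → 0 (borrow)
  1-0-1 → 0
  0-1 → 1 (borrow)
  0-0-1 → 1 (borrow)
  1-1-1 → 1 (borrow)
  1-1-1 → 1 (borrow)
  1-0-1 → 0
  1-0 → 1
  1-0 → 1
  0-1 → 1 (borrow)
  1-1-1 → 1 (borrow)
  1-0-1 → 0
  0-1 → 1 (borrow)
  1-0-1 → 0
  0-0 → 0
  0-1 → 1 (borrow)
  0-1-1 → 0 (borrow)
  1-0-1 → 0
  0-1 → 1 (borrow)
  1-0-1 → 0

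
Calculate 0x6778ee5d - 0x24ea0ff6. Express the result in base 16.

Subtract column by column in base 16:
  d-6 → 7
  5-f → 6 (borrow)
  e-f-1 → e (borrow)
  e-0-1 → d
  8-a → e (borrow)
  7-e-1 → 8 (borrow)
  7-4-1 → 2
  6-2 → 4

0x428ede67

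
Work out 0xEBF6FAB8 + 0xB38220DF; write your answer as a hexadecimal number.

0x19F791B97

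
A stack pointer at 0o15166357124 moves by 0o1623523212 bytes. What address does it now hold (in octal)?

0o17012102336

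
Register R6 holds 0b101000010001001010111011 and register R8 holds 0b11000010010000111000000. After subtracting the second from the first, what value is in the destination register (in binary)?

Subtract column by column in base 2:
  1-0 → 1
  1-0 → 1
  0-0 → 0
  1-0 → 1
  1-0 → 1
  1-0 → 1
  0-1 → 1 (borrow)
  1-1-1 → 1 (borrow)
  0-1-1 → 0 (borrow)
  1-0-1 → 0
  0-0 → 0
  0-0 → 0
  1-0 → 1
  0-1 → 1 (borrow)
  0-0-1 → 1 (borrow)
  0-0-1 → 1 (borrow)
  1-1-1 → 1 (borrow)
  0-0-1 → 1 (borrow)
  0-0-1 → 1 (borrow)
  0-0-1 → 1 (borrow)
  0-0-1 → 1 (borrow)
  1-1-1 → 1 (borrow)
  0-1-1 → 0 (borrow)
  1-0-1 → 0

0b1111111111000011111011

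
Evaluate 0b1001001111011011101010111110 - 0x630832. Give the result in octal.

0o1066531214

0b1001001111011011101010111110 = 0o1117335276 in octal.
0x630832 = 0o30604062 in octal.
Subtract column by column in base 8:
  6-2 → 4
  7-6 → 1
  2-0 → 2
  5-4 → 1
  3-0 → 3
  3-6 → 5 (borrow)
  7-0-1 → 6
  1-3 → 6 (borrow)
  1-0-1 → 0
  1-0 → 1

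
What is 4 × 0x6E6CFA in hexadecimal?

0x1B9B3E8

Multiply each base-16 digit by 4, carrying:
  A×4 = 40 → write 8 carry 2
  F×4+2 = 62 → write E carry 3
  C×4+3 = 51 → write 3 carry 3
  6×4+3 = 27 → write B carry 1
  E×4+1 = 57 → write 9 carry 3
  6×4+3 = 27 → write B carry 1
  remaining carry: 1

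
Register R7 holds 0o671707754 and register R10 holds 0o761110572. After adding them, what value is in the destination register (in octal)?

0o1653020546

Add column by column in base 8, right to left:
  4+2 = 6
  5+7 = 4 carry 1
  7+5+1 = 5 carry 1
  7+0+1 = 0 carry 1
  0+1+1 = 2
  7+1 = 0 carry 1
  1+1+1 = 3
  7+6 = 5 carry 1
  6+7+1 = 6 carry 1
  final carry 1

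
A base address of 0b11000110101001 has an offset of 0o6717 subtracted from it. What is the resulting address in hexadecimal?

0b11000110101001 = 0x31a9 in hexadecimal.
0o6717 = 0xdcf in hexadecimal.
Subtract column by column in base 16:
  9-f → a (borrow)
  a-c-1 → d (borrow)
  1-d-1 → 3 (borrow)
  3-0-1 → 2

0x23da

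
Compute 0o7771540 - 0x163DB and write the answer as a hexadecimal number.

0x1E8F85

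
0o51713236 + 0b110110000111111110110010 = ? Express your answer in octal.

0o140013120

0b110110000111111110110010 = 0o66077662 in octal.
Add column by column in base 8, right to left:
  6+2 = 0 carry 1
  3+6+1 = 2 carry 1
  2+6+1 = 1 carry 1
  3+7+1 = 3 carry 1
  1+7+1 = 1 carry 1
  7+0+1 = 0 carry 1
  1+6+1 = 0 carry 1
  5+6+1 = 4 carry 1
  final carry 1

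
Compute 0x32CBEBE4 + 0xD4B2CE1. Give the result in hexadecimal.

Add column by column in base 16, right to left:
  4+1 = 5
  E+E = C carry 1
  B+C+1 = 8 carry 1
  E+2+1 = 1 carry 1
  B+B+1 = 7 carry 1
  C+4+1 = 1 carry 1
  2+D+1 = 0 carry 1
  3+0+1 = 4

0x401718C5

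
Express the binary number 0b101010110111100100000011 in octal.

0o52674403

Group the bits in threes: 101 010 110 111 100 100 000 011 → 52674403.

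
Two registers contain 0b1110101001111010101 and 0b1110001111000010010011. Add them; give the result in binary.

Add column by column in base 2, right to left:
  1+1 = 0 carry 1
  0+1+1 = 0 carry 1
  1+0+1 = 0 carry 1
  0+0+1 = 1
  1+1 = 0 carry 1
  0+0+1 = 1
  1+0 = 1
  1+1 = 0 carry 1
  1+0+1 = 0 carry 1
  1+0+1 = 0 carry 1
  0+0+1 = 1
  0+0 = 0
  1+1 = 0 carry 1
  0+1+1 = 0 carry 1
  1+1+1 = 1 carry 1
  0+1+1 = 0 carry 1
  1+0+1 = 0 carry 1
  1+0+1 = 0 carry 1
  1+0+1 = 0 carry 1
  0+1+1 = 0 carry 1
  0+1+1 = 0 carry 1
  0+1+1 = 0 carry 1
  final carry 1

0b10000000100010001101000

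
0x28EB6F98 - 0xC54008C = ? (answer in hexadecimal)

Subtract column by column in base 16:
  8-C → C (borrow)
  9-8-1 → 0
  F-0 → F
  6-0 → 6
  B-4 → 7
  E-5 → 9
  8-C → C (borrow)
  2-0-1 → 1

0x1C976F0C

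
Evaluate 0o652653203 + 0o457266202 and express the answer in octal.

Add column by column in base 8, right to left:
  3+2 = 5
  0+0 = 0
  2+2 = 4
  3+6 = 1 carry 1
  5+6+1 = 4 carry 1
  6+2+1 = 1 carry 1
  2+7+1 = 2 carry 1
  5+5+1 = 3 carry 1
  6+4+1 = 3 carry 1
  final carry 1

0o1332141405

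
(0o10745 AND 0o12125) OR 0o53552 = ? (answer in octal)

0o10745 AND 0o12125 = 0o10105.
Then OR with 0o53552.

0o53557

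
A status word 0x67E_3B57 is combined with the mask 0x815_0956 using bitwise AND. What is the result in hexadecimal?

0x0140956

AND each hex digit independently (no carries):
  6&8=0, 7&1=1, E&5=4, 3&0=0, B&9=9, 5&5=5, 7&6=6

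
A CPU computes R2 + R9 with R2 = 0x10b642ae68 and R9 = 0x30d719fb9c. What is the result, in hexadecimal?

0x418d5caa04

Add column by column in base 16, right to left:
  8+c = 4 carry 1
  6+9+1 = 0 carry 1
  e+b+1 = a carry 1
  a+f+1 = a carry 1
  2+9+1 = c
  4+1 = 5
  6+7 = d
  b+d = 8 carry 1
  0+0+1 = 1
  1+3 = 4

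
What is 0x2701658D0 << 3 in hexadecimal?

0x1380B2C680

3 bits is not a whole number of base-16 digits; in binary: 1001110000000101100101100011010000 << 3 = 1001110000000101100101100011010000000.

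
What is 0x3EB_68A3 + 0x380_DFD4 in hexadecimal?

Add column by column in base 16, right to left:
  3+4 = 7
  A+D = 7 carry 1
  8+F+1 = 8 carry 1
  6+D+1 = 4 carry 1
  B+0+1 = C
  E+8 = 6 carry 1
  3+3+1 = 7

0x76C4877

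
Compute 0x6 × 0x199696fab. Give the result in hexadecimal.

Multiply each base-16 digit by 6, carrying:
  b×6 = 66 → write 2 carry 4
  a×6+4 = 64 → write 0 carry 4
  f×6+4 = 94 → write e carry 5
  6×6+5 = 41 → write 9 carry 2
  9×6+2 = 56 → write 8 carry 3
  6×6+3 = 39 → write 7 carry 2
  9×6+2 = 56 → write 8 carry 3
  9×6+3 = 57 → write 9 carry 3
  1×6+3 = 9 → write 9

0x998789e02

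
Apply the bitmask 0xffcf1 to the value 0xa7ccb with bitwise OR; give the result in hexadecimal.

0xffcfb

OR each hex digit independently (no carries):
  a|f=f, 7|f=f, c|c=c, c|f=f, b|1=b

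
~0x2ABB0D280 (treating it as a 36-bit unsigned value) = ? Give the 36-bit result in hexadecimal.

0xD544F2D7F

Each hex digit d becomes F−d:
  2→D, A→5, B→4, B→4, 0→F, D→2, 2→D, 8→7, 0→F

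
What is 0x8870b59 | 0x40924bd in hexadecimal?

0xc8f2ffd

OR each hex digit independently (no carries):
  8|4=c, 8|0=8, 7|9=f, 0|2=2, b|4=f, 5|b=f, 9|d=d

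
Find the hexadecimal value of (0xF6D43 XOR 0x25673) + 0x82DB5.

0x1568E5

First 0xF6D43 XOR 0x25673 = 0xD3B30.
Add column by column in base 16, right to left:
  0+5 = 5
  3+B = E
  B+D = 8 carry 1
  3+2+1 = 6
  D+8 = 5 carry 1
  final carry 1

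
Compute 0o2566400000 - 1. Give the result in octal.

0o2566377777

The trailing 5 digits are 0, so subtracting 1 borrows through: they become 7 and the next digit up decrements.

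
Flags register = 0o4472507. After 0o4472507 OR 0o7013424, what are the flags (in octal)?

OR each oct digit independently (no carries):
  4|7=7, 4|0=4, 7|1=7, 2|3=3, 5|4=5, 0|2=2, 7|4=7

0o7473527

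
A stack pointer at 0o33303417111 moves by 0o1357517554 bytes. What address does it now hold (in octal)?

0o34663136665

Add column by column in base 8, right to left:
  1+4 = 5
  1+5 = 6
  1+5 = 6
  7+7 = 6 carry 1
  1+1+1 = 3
  4+5 = 1 carry 1
  3+7+1 = 3 carry 1
  0+5+1 = 6
  3+3 = 6
  3+1 = 4
  3+0 = 3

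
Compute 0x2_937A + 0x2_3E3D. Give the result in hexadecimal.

0x4D1B7

Add column by column in base 16, right to left:
  A+D = 7 carry 1
  7+3+1 = B
  3+E = 1 carry 1
  9+3+1 = D
  2+2 = 4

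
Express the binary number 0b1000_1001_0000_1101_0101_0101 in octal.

0o42206525

Group the bits in threes: 100 010 010 000 110 101 010 101 → 42206525.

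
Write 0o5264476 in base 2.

0b101010110100100111110

Each octal digit is 3 bits: 5=101 2=010 6=110 4=100 4=100 7=111 6=110.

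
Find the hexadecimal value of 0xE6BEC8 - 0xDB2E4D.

Subtract column by column in base 16:
  8-D → B (borrow)
  C-4-1 → 7
  E-E → 0
  B-2 → 9
  6-B → B (borrow)
  E-D-1 → 0

0xB907B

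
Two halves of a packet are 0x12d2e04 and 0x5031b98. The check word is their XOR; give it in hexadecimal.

XOR each hex digit independently (no carries):
  1^5=4, 2^0=2, d^3=e, 2^1=3, e^b=5, 0^9=9, 4^8=c

0x42e359c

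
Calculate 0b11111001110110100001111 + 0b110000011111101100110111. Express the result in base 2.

Add column by column in base 2, right to left:
  1+1 = 0 carry 1
  1+1+1 = 1 carry 1
  1+1+1 = 1 carry 1
  1+0+1 = 0 carry 1
  0+1+1 = 0 carry 1
  0+1+1 = 0 carry 1
  0+0+1 = 1
  0+0 = 0
  1+1 = 0 carry 1
  0+1+1 = 0 carry 1
  1+0+1 = 0 carry 1
  1+1+1 = 1 carry 1
  0+1+1 = 0 carry 1
  1+1+1 = 1 carry 1
  1+1+1 = 1 carry 1
  1+1+1 = 1 carry 1
  0+1+1 = 0 carry 1
  0+0+1 = 1
  1+0 = 1
  1+0 = 1
  1+0 = 1
  1+0 = 1
  1+1 = 0 carry 1
  0+1+1 = 0 carry 1
  final carry 1

0b1001111101110100001000110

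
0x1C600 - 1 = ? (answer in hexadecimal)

The trailing 2 digits are 0, so subtracting 1 borrows through: they become F and the next digit up decrements.

0x1C5FF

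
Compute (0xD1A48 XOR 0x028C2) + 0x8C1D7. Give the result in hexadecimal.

First 0xD1A48 XOR 0x028C2 = 0xD328A.
Add column by column in base 16, right to left:
  A+7 = 1 carry 1
  8+D+1 = 6 carry 1
  2+1+1 = 4
  3+C = F
  D+8 = 5 carry 1
  final carry 1

0x15F461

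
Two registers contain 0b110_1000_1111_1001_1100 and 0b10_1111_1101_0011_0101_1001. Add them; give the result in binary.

Add column by column in base 2, right to left:
  0+1 = 1
  0+0 = 0
  1+0 = 1
  1+1 = 0 carry 1
  1+1+1 = 1 carry 1
  0+0+1 = 1
  0+1 = 1
  1+0 = 1
  1+1 = 0 carry 1
  1+1+1 = 1 carry 1
  1+0+1 = 0 carry 1
  1+0+1 = 0 carry 1
  0+1+1 = 0 carry 1
  0+0+1 = 1
  0+1 = 1
  1+1 = 0 carry 1
  0+1+1 = 0 carry 1
  1+1+1 = 1 carry 1
  1+1+1 = 1 carry 1
  0+1+1 = 0 carry 1
  0+0+1 = 1
  0+1 = 1

0b1101100110001011110101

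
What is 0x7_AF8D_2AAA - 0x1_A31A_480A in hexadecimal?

Subtract column by column in base 16:
  A-A → 0
  A-0 → A
  A-8 → 2
  2-4 → E (borrow)
  D-A-1 → 2
  8-1 → 7
  F-3 → C
  A-A → 0
  7-1 → 6

0x60C72E2A0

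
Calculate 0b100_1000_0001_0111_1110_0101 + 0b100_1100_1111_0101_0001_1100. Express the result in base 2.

Add column by column in base 2, right to left:
  1+0 = 1
  0+0 = 0
  1+1 = 0 carry 1
  0+1+1 = 0 carry 1
  0+1+1 = 0 carry 1
  1+0+1 = 0 carry 1
  1+0+1 = 0 carry 1
  1+0+1 = 0 carry 1
  1+1+1 = 1 carry 1
  1+0+1 = 0 carry 1
  1+1+1 = 1 carry 1
  0+0+1 = 1
  1+1 = 0 carry 1
  0+1+1 = 0 carry 1
  0+1+1 = 0 carry 1
  0+1+1 = 0 carry 1
  0+0+1 = 1
  0+0 = 0
  0+1 = 1
  1+1 = 0 carry 1
  0+0+1 = 1
  0+0 = 0
  1+1 = 0 carry 1
  final carry 1

0b100101010000110100000001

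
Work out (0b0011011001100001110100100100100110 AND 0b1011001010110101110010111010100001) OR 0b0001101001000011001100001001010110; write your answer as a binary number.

0b11101001100011111100101001110110

0b0011011001100001110100100100100110 AND 0b1011001010110101110010111010100001 = 0b0011001000100001110000100000100000.
Then OR with 0b0001101001000011001100001001010110.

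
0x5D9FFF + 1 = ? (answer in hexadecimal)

The trailing 3 digits are F (max in base 16), so adding 1 cascades: they roll to 0 and the next digit up increments.

0x5DA000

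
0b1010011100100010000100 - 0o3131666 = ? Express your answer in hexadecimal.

0b1010011100100010000100 = 0x29C884 in hexadecimal.
0o3131666 = 0xCB3B6 in hexadecimal.
Subtract column by column in base 16:
  4-6 → E (borrow)
  8-B-1 → C (borrow)
  8-3-1 → 4
  C-B → 1
  9-C → D (borrow)
  2-0-1 → 1

0x1D14CE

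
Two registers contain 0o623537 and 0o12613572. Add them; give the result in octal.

0o13437331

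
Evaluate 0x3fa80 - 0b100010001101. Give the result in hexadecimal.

0x3f1f3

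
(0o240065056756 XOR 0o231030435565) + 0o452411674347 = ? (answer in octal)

0o543467357602

First 0o240065056756 XOR 0o231030435565 = 0o071055463233.
Add column by column in base 8, right to left:
  3+7 = 2 carry 1
  3+4+1 = 0 carry 1
  2+3+1 = 6
  3+4 = 7
  6+7 = 5 carry 1
  4+6+1 = 3 carry 1
  5+1+1 = 7
  5+1 = 6
  0+4 = 4
  1+2 = 3
  7+5 = 4 carry 1
  0+4+1 = 5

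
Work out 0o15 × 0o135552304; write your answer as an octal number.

0o2302146764

Multiply each base-8 digit by 13, carrying:
  4×13 = 52 → write 4 carry 6
  0×13+6 = 6 → write 6
  3×13 = 39 → write 7 carry 4
  2×13+4 = 30 → write 6 carry 3
  5×13+3 = 68 → write 4 carry 8
  5×13+8 = 73 → write 1 carry 9
  5×13+9 = 74 → write 2 carry 9
  3×13+9 = 48 → write 0 carry 6
  1×13+6 = 19 → write 3 carry 2
  remaining carry: 2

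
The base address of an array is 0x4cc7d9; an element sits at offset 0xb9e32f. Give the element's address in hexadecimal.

Add column by column in base 16, right to left:
  9+f = 8 carry 1
  d+2+1 = 0 carry 1
  7+3+1 = b
  c+e = a carry 1
  c+9+1 = 6 carry 1
  4+b+1 = 0 carry 1
  final carry 1

0x106ab08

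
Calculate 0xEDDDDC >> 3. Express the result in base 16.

0x1DBBBB

3 bits is not a whole number of base-16 digits; in binary: 111011011101110111011100 >> 3 = 111011011101110111011.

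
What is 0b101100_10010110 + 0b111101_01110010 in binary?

0b110101000001000

Add column by column in base 2, right to left:
  0+0 = 0
  1+1 = 0 carry 1
  1+0+1 = 0 carry 1
  0+0+1 = 1
  1+1 = 0 carry 1
  0+1+1 = 0 carry 1
  0+1+1 = 0 carry 1
  1+0+1 = 0 carry 1
  0+1+1 = 0 carry 1
  0+0+1 = 1
  1+1 = 0 carry 1
  1+1+1 = 1 carry 1
  0+1+1 = 0 carry 1
  1+1+1 = 1 carry 1
  final carry 1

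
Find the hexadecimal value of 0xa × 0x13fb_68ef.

0xc7d21956

Multiply each base-16 digit by 10, carrying:
  f×10 = 150 → write 6 carry 9
  e×10+9 = 149 → write 5 carry 9
  8×10+9 = 89 → write 9 carry 5
  6×10+5 = 65 → write 1 carry 4
  b×10+4 = 114 → write 2 carry 7
  f×10+7 = 157 → write d carry 9
  3×10+9 = 39 → write 7 carry 2
  1×10+2 = 12 → write c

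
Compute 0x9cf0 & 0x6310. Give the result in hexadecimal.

0x0010

AND each hex digit independently (no carries):
  9&6=0, c&3=0, f&1=1, 0&0=0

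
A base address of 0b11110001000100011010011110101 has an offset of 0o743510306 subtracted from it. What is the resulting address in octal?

0o2644722057

0b11110001000100011010011110101 = 0o3610432365 in octal.
Subtract column by column in base 8:
  5-6 → 7 (borrow)
  6-0-1 → 5
  3-3 → 0
  2-0 → 2
  3-1 → 2
  4-5 → 7 (borrow)
  0-3-1 → 4 (borrow)
  1-4-1 → 4 (borrow)
  6-7-1 → 6 (borrow)
  3-0-1 → 2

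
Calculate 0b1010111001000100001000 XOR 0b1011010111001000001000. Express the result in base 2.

XOR bit by bit (1 where the bits differ):
  1010111001000100001000
^ 1011010111001000001000
= 0001101110001100000000

0b0001101110001100000000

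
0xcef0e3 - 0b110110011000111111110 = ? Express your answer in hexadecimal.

0b110110011000111111110 = 0x1b31fe in hexadecimal.
Subtract column by column in base 16:
  3-e → 5 (borrow)
  e-f-1 → e (borrow)
  0-1-1 → e (borrow)
  f-3-1 → b
  e-b → 3
  c-1 → b

0xb3bee5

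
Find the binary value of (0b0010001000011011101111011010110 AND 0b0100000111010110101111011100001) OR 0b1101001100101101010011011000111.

0b1101001100111111111111011000111

0b0010001000011011101111011010110 AND 0b0100000111010110101111011100001 = 0b0000000000010010101111011000000.
Then OR with 0b1101001100101101010011011000111.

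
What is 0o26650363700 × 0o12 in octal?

0o344224606600

Multiply each base-8 digit by 10, carrying:
  0×10 = 0 → write 0
  0×10 = 0 → write 0
  7×10 = 70 → write 6 carry 8
  3×10+8 = 38 → write 6 carry 4
  6×10+4 = 64 → write 0 carry 8
  3×10+8 = 38 → write 6 carry 4
  0×10+4 = 4 → write 4
  5×10 = 50 → write 2 carry 6
  6×10+6 = 66 → write 2 carry 8
  6×10+8 = 68 → write 4 carry 8
  2×10+8 = 28 → write 4 carry 3
  remaining carry: 3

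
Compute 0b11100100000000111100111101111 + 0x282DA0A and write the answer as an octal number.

0b11100100000000111100111101111 = 0o3440074757 in octal.
0x282DA0A = 0o240555012 in octal.
Add column by column in base 8, right to left:
  7+2 = 1 carry 1
  5+1+1 = 7
  7+0 = 7
  4+5 = 1 carry 1
  7+5+1 = 5 carry 1
  0+5+1 = 6
  0+0 = 0
  4+4 = 0 carry 1
  4+2+1 = 7
  3+0 = 3

0o3700651771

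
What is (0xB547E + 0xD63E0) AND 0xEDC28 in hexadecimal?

Add column by column in base 16, right to left:
  E+0 = E
  7+E = 5 carry 1
  4+3+1 = 8
  5+6 = B
  B+D = 8 carry 1
  final carry 1
Sum = 0x18B85E; now AND with 0xEDC28:
  1&0=0, 8&E=8, B&D=9, 8&C=8, 5&2=0, E&8=8

0x89808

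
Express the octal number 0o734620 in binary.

0b111011100110010000

Each octal digit is 3 bits: 7=111 3=011 4=100 6=110 2=010 0=000.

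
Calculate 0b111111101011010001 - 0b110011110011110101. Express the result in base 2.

0b1011110111011100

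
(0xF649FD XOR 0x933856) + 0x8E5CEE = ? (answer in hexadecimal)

0xF3CE99

First 0xF649FD XOR 0x933856 = 0x6571AB.
Add column by column in base 16, right to left:
  B+E = 9 carry 1
  A+E+1 = 9 carry 1
  1+C+1 = E
  7+5 = C
  5+E = 3 carry 1
  6+8+1 = F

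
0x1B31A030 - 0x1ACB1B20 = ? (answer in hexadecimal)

Subtract column by column in base 16:
  0-0 → 0
  3-2 → 1
  0-B → 5 (borrow)
  A-1-1 → 8
  1-B → 6 (borrow)
  3-C-1 → 6 (borrow)
  B-A-1 → 0
  1-1 → 0

0x668510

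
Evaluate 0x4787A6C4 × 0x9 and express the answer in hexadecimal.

Multiply each base-16 digit by 9, carrying:
  4×9 = 36 → write 4 carry 2
  C×9+2 = 110 → write E carry 6
  6×9+6 = 60 → write C carry 3
  A×9+3 = 93 → write D carry 5
  7×9+5 = 68 → write 4 carry 4
  8×9+4 = 76 → write C carry 4
  7×9+4 = 67 → write 3 carry 4
  4×9+4 = 40 → write 8 carry 2
  remaining carry: 2

0x283C4DCE4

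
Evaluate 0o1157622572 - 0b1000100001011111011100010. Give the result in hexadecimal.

0o1157622572 = 0x9BF257A in hexadecimal.
0b1000100001011111011100010 = 0x110BEE2 in hexadecimal.
Subtract column by column in base 16:
  A-2 → 8
  7-E → 9 (borrow)
  5-E-1 → 6 (borrow)
  2-B-1 → 6 (borrow)
  F-0-1 → E
  B-1 → A
  9-1 → 8

0x8AE6698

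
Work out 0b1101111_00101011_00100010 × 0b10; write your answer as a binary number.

Multiply each base-2 digit by 2, carrying:
  0×2 = 0 → write 0
  1×2 = 2 → write 0 carry 1
  0×2+1 = 1 → write 1
  0×2 = 0 → write 0
  0×2 = 0 → write 0
  1×2 = 2 → write 0 carry 1
  0×2+1 = 1 → write 1
  0×2 = 0 → write 0
  1×2 = 2 → write 0 carry 1
  1×2+1 = 3 → write 1 carry 1
  0×2+1 = 1 → write 1
  1×2 = 2 → write 0 carry 1
  0×2+1 = 1 → write 1
  1×2 = 2 → write 0 carry 1
  0×2+1 = 1 → write 1
  0×2 = 0 → write 0
  1×2 = 2 → write 0 carry 1
  1×2+1 = 3 → write 1 carry 1
  1×2+1 = 3 → write 1 carry 1
  1×2+1 = 3 → write 1 carry 1
  0×2+1 = 1 → write 1
  1×2 = 2 → write 0 carry 1
  1×2+1 = 3 → write 1 carry 1
  remaining carry: 1

0b110111100101011001000100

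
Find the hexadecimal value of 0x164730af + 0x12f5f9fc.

Add column by column in base 16, right to left:
  f+c = b carry 1
  a+f+1 = a carry 1
  0+9+1 = a
  3+f = 2 carry 1
  7+5+1 = d
  4+f = 3 carry 1
  6+2+1 = 9
  1+1 = 2

0x293d2aab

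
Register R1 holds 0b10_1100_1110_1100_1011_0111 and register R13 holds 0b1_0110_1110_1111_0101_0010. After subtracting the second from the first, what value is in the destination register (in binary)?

Subtract column by column in base 2:
  1-0 → 1
  1-1 → 0
  1-0 → 1
  0-0 → 0
  1-1 → 0
  1-0 → 1
  0-1 → 1 (borrow)
  1-0-1 → 0
  0-1 → 1 (borrow)
  0-1-1 → 0 (borrow)
  1-1-1 → 1 (borrow)
  1-1-1 → 1 (borrow)
  0-0-1 → 1 (borrow)
  1-1-1 → 1 (borrow)
  1-1-1 → 1 (borrow)
  1-1-1 → 1 (borrow)
  0-0-1 → 1 (borrow)
  0-1-1 → 0 (borrow)
  1-1-1 → 1 (borrow)
  1-0-1 → 0
  0-1 → 1 (borrow)
  1-0-1 → 0

0b101011111110101100101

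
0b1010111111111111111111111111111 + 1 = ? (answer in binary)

0b1011000000000000000000000000000

The trailing 27 digits are 1 (max in base 2), so adding 1 cascades: they roll to 0 and the next digit up increments.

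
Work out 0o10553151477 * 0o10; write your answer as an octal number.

0o105531514770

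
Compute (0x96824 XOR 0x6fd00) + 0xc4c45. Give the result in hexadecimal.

First 0x96824 XOR 0x6fd00 = 0xf9524.
Add column by column in base 16, right to left:
  4+5 = 9
  2+4 = 6
  5+c = 1 carry 1
  9+4+1 = e
  f+c = b carry 1
  final carry 1

0x1be169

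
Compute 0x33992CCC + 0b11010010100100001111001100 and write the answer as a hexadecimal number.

0x36E37098

0b11010010100100001111001100 = 0x34A43CC in hexadecimal.
Add column by column in base 16, right to left:
  C+C = 8 carry 1
  C+C+1 = 9 carry 1
  C+3+1 = 0 carry 1
  2+4+1 = 7
  9+A = 3 carry 1
  9+4+1 = E
  3+3 = 6
  3+0 = 3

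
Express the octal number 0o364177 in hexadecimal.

0x1E87F

Each octal digit is 3 bits: 3=011 6=110 4=100 1=001 7=111 7=111.
Group the bits into nibbles: 0001 1110 1000 0111 1111 → 1E87F.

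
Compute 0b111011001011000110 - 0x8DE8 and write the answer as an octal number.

0b111011001011000110 = 0o731306 in octal.
0x8DE8 = 0o106750 in octal.
Subtract column by column in base 8:
  6-0 → 6
  0-5 → 3 (borrow)
  3-7-1 → 3 (borrow)
  1-6-1 → 2 (borrow)
  3-0-1 → 2
  7-1 → 6

0o622336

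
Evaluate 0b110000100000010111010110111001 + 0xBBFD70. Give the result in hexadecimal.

0x313D7329

0b110000100000010111010110111001 = 0x308175B9 in hexadecimal.
Add column by column in base 16, right to left:
  9+0 = 9
  B+7 = 2 carry 1
  5+D+1 = 3 carry 1
  7+F+1 = 7 carry 1
  1+B+1 = D
  8+B = 3 carry 1
  0+0+1 = 1
  3+0 = 3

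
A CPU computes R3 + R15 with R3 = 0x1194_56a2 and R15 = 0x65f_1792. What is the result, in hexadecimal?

Add column by column in base 16, right to left:
  2+2 = 4
  a+9 = 3 carry 1
  6+7+1 = e
  5+1 = 6
  4+f = 3 carry 1
  9+5+1 = f
  1+6 = 7
  1+0 = 1

0x17f36e34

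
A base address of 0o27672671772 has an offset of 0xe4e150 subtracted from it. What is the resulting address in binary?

0b10111110000001101001001010101010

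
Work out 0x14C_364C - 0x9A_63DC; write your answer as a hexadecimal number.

0xB1D270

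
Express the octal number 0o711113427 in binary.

0b111001001001001011100010111

Each octal digit is 3 bits: 7=111 1=001 1=001 1=001 1=001 3=011 4=100 2=010 7=111.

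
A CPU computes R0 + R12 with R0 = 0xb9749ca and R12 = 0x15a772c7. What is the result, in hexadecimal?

Add column by column in base 16, right to left:
  a+7 = 1 carry 1
  c+c+1 = 9 carry 1
  9+2+1 = c
  4+7 = b
  7+7 = e
  9+a = 3 carry 1
  b+5+1 = 1 carry 1
  0+1+1 = 2

0x213ebc91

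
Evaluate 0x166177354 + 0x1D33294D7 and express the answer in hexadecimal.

Add column by column in base 16, right to left:
  4+7 = B
  5+D = 2 carry 1
  3+4+1 = 8
  7+9 = 0 carry 1
  7+2+1 = A
  1+3 = 4
  6+3 = 9
  6+D = 3 carry 1
  1+1+1 = 3

0x3394A082B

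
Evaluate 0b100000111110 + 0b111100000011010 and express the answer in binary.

Add column by column in base 2, right to left:
  0+0 = 0
  1+1 = 0 carry 1
  1+0+1 = 0 carry 1
  1+1+1 = 1 carry 1
  1+1+1 = 1 carry 1
  1+0+1 = 0 carry 1
  0+0+1 = 1
  0+0 = 0
  0+0 = 0
  0+0 = 0
  0+0 = 0
  1+1 = 0 carry 1
  0+1+1 = 0 carry 1
  0+1+1 = 0 carry 1
  0+1+1 = 0 carry 1
  final carry 1

0b1000000001011000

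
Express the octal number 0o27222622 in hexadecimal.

Each octal digit is 3 bits: 2=010 7=111 2=010 2=010 2=010 6=110 2=010 2=010.
Group the bits into nibbles: 0101 1101 0010 0101 1001 0010 → 5D2592.

0x5D2592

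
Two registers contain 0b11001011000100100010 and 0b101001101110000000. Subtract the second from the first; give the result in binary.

0b10100001010110100010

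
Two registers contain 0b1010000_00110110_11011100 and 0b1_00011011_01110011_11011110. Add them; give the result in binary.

0b1011010111010101010111010

Add column by column in base 2, right to left:
  0+0 = 0
  0+1 = 1
  1+1 = 0 carry 1
  1+1+1 = 1 carry 1
  1+1+1 = 1 carry 1
  0+0+1 = 1
  1+1 = 0 carry 1
  1+1+1 = 1 carry 1
  0+1+1 = 0 carry 1
  1+1+1 = 1 carry 1
  1+0+1 = 0 carry 1
  0+0+1 = 1
  1+1 = 0 carry 1
  1+1+1 = 1 carry 1
  0+1+1 = 0 carry 1
  0+0+1 = 1
  0+1 = 1
  0+1 = 1
  0+0 = 0
  0+1 = 1
  1+1 = 0 carry 1
  0+0+1 = 1
  1+0 = 1
  0+0 = 0
  0+1 = 1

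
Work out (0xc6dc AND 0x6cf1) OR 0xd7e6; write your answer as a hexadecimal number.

0xc6dc AND 0x6cf1 = 0x44d0.
Then OR with 0xd7e6.

0xd7f6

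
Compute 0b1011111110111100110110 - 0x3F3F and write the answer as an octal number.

0o13727767

0b1011111110111100110110 = 0o13767466 in octal.
0x3F3F = 0o37477 in octal.
Subtract column by column in base 8:
  6-7 → 7 (borrow)
  6-7-1 → 6 (borrow)
  4-4-1 → 7 (borrow)
  7-7-1 → 7 (borrow)
  6-3-1 → 2
  7-0 → 7
  3-0 → 3
  1-0 → 1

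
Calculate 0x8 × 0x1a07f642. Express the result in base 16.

Multiply each base-16 digit by 8, carrying:
  2×8 = 16 → write 0 carry 1
  4×8+1 = 33 → write 1 carry 2
  6×8+2 = 50 → write 2 carry 3
  f×8+3 = 123 → write b carry 7
  7×8+7 = 63 → write f carry 3
  0×8+3 = 3 → write 3
  a×8 = 80 → write 0 carry 5
  1×8+5 = 13 → write d

0xd03fb210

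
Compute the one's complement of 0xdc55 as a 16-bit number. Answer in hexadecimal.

Each hex digit d becomes f−d:
  d→2, c→3, 5→a, 5→a

0x23aa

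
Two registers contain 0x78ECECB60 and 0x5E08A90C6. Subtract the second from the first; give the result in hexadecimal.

Subtract column by column in base 16:
  0-6 → A (borrow)
  6-C-1 → 9 (borrow)
  B-0-1 → A
  C-9 → 3
  E-A → 4
  C-8 → 4
  E-0 → E
  8-E → A (borrow)
  7-5-1 → 1

0x1AE443A9A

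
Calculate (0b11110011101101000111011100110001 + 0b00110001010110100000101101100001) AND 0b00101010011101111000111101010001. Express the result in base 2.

0b100000000001101000001000010000

Add column by column in base 2, right to left:
  1+1 = 0 carry 1
  0+0+1 = 1
  0+0 = 0
  0+0 = 0
  1+0 = 1
  1+1 = 0 carry 1
  0+1+1 = 0 carry 1
  0+0+1 = 1
  1+1 = 0 carry 1
  1+1+1 = 1 carry 1
  1+0+1 = 0 carry 1
  0+1+1 = 0 carry 1
  1+0+1 = 0 carry 1
  1+0+1 = 0 carry 1
  1+0+1 = 0 carry 1
  0+0+1 = 1
  0+0 = 0
  0+1 = 1
  1+0 = 1
  0+1 = 1
  1+1 = 0 carry 1
  1+0+1 = 0 carry 1
  0+1+1 = 0 carry 1
  1+0+1 = 0 carry 1
  1+1+1 = 1 carry 1
  1+0+1 = 0 carry 1
  0+0+1 = 1
  0+0 = 0
  1+1 = 0 carry 1
  1+1+1 = 1 carry 1
  1+0+1 = 0 carry 1
  1+0+1 = 0 carry 1
  final carry 1
Sum = 0b100100101000011101000001010010010; now AND with 0b00101010011101111000111101010001:
  100100101000011101000001010010010
& 000101010011101111000111101010001
= 000100000000001101000001000010000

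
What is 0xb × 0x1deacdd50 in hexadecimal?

Multiply each base-16 digit by 11, carrying:
  0×11 = 0 → write 0
  5×11 = 55 → write 7 carry 3
  d×11+3 = 146 → write 2 carry 9
  d×11+9 = 152 → write 8 carry 9
  c×11+9 = 141 → write d carry 8
  a×11+8 = 118 → write 6 carry 7
  e×11+7 = 161 → write 1 carry 10
  d×11+10 = 153 → write 9 carry 9
  1×11+9 = 20 → write 4 carry 1
  remaining carry: 1

0x14916d8270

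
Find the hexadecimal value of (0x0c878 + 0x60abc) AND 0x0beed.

Add column by column in base 16, right to left:
  8+c = 4 carry 1
  7+b+1 = 3 carry 1
  8+a+1 = 3 carry 1
  c+0+1 = d
  0+6 = 6
Sum = 0x6d334; now AND with 0x0beed:
  6&0=0, d&b=9, 3&e=2, 3&e=2, 4&d=4

0x9224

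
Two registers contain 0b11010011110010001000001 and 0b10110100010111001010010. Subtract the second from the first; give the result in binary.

0b11111011010111101111

Subtract column by column in base 2:
  1-0 → 1
  0-1 → 1 (borrow)
  0-0-1 → 1 (borrow)
  0-0-1 → 1 (borrow)
  0-1-1 → 0 (borrow)
  0-0-1 → 1 (borrow)
  1-1-1 → 1 (borrow)
  0-0-1 → 1 (borrow)
  0-0-1 → 1 (borrow)
  0-1-1 → 0 (borrow)
  1-1-1 → 1 (borrow)
  0-1-1 → 0 (borrow)
  0-0-1 → 1 (borrow)
  1-1-1 → 1 (borrow)
  1-0-1 → 0
  1-0 → 1
  1-0 → 1
  0-1 → 1 (borrow)
  0-0-1 → 1 (borrow)
  1-1-1 → 1 (borrow)
  0-1-1 → 0 (borrow)
  1-0-1 → 0
  1-1 → 0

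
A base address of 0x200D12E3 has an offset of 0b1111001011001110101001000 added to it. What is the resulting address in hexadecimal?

0x21F2B02B

0b1111001011001110101001000 = 0x1E59D48 in hexadecimal.
Add column by column in base 16, right to left:
  3+8 = B
  E+4 = 2 carry 1
  2+D+1 = 0 carry 1
  1+9+1 = B
  D+5 = 2 carry 1
  0+E+1 = F
  0+1 = 1
  2+0 = 2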